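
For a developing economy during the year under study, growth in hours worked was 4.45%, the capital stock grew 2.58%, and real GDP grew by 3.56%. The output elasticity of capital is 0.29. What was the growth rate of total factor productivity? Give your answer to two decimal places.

-0.35%

Labor's share = 1 − 0.29 = 0.71.
The capital stock: 0.29 × 2.58 = 0.7482 pp.
Hours worked: 0.71 × 4.45 = 3.1595 pp.
TFP growth = 3.56 − 3.9077 = -0.3477%.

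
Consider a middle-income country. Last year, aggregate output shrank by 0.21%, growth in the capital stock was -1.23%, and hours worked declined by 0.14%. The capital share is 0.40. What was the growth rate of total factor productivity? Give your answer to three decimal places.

0.366%

Labor's share = 1 − 0.4 = 0.6.
The capital stock: 0.4 × (-1.23) = -0.492 pp.
Hours worked: 0.6 × (-0.14) = -0.084 pp.
TFP growth = -0.21 + 0.576 = 0.366%.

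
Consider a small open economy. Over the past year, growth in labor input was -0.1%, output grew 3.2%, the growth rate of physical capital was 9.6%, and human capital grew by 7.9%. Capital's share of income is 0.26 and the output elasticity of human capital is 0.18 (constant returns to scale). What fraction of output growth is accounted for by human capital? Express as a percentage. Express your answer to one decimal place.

Human capital contributed 0.18 × 7.9 = 1.422 pp.
Share of growth = 1.422 / 3.2 × 100 = 44.438%.

44.4%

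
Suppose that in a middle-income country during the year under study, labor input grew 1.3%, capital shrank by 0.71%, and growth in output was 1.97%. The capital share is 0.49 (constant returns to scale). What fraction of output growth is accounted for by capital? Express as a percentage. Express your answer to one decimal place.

Capital accounted for -17.7% of growth.

Capital contributed 0.49 × (-0.71) = -0.3479 pp.
Share of growth = -0.3479 / 1.97 × 100 = -17.66%.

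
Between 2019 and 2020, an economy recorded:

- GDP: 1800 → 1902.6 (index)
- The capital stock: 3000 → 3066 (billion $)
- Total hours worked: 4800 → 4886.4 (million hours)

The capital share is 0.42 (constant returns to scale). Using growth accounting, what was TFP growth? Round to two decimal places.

GDP growth = (1902.6 − 1800) / 1800 = 5.7%.
The capital stock growth = (3066 − 3000) / 3000 = 2.2%.
Total hours worked growth = (4886.4 − 4800) / 4800 = 1.8%.
Labor's share = 1 − 0.42 = 0.58.
The capital stock: 0.42 × 2.2 = 0.924 pp.
Total hours worked: 0.58 × 1.8 = 1.044 pp.
TFP growth = 5.7 − 1.968 = 3.732%.

3.73%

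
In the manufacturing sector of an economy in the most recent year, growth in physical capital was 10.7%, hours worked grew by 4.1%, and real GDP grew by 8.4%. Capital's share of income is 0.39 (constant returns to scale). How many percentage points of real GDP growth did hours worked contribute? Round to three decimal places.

2.501

Labor's share = 1 − 0.39 = 0.61.
Contribution = share × growth = 0.61 × 4.1 = 2.501 pp.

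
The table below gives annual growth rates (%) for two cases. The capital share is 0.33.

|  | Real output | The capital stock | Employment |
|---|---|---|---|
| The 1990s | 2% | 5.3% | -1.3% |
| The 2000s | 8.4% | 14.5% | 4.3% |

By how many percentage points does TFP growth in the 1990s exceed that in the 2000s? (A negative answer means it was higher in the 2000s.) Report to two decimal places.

0.39 percentage points

Labor's share = 1 − 0.33 = 0.67.
The 1990s: TFP = 2 − 1.749 + 0.871 = 1.122%.
The 2000s: TFP = 8.4 − 4.785 − 2.881 = 0.734%.
Difference = 1.122 − (0.734) = 0.388 pp.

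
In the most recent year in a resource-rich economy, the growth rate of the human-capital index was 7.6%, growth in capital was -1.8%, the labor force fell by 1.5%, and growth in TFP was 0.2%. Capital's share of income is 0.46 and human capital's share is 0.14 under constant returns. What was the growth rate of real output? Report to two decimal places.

-0.16%

Labor's share = 1 − 0.46 − 0.14 = 0.4.
Capital: 0.46 × (-1.8) = -0.828 pp.
The human-capital index: 0.14 × 7.6 = 1.064 pp.
The labor force: 0.4 × (-1.5) = -0.6 pp.
Output growth = 0.2 + (-0.364) = -0.164%.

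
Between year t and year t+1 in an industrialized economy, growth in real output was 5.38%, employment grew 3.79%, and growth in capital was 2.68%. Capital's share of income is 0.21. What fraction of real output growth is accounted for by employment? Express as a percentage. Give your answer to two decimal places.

Labor's share = 1 − 0.21 = 0.79.
Employment contributed 0.79 × 3.79 = 2.9941 pp.
Share of growth = 2.9941 / 5.38 × 100 = 55.6524%.

55.65%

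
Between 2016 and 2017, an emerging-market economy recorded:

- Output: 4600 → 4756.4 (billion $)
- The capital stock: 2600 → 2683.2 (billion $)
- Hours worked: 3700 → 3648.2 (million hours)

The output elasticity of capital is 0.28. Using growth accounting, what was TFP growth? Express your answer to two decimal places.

TFP grew 3.51%.

Output growth = (4756.4 − 4600) / 4600 = 3.4%.
The capital stock growth = (2683.2 − 2600) / 2600 = 3.2%.
Hours worked growth = (3648.2 − 3700) / 3700 = -1.4%.
Labor's share = 1 − 0.28 = 0.72.
The capital stock: 0.28 × 3.2 = 0.896 pp.
Hours worked: 0.72 × (-1.4) = -1.008 pp.
TFP growth = 3.4 + 0.112 = 3.512%.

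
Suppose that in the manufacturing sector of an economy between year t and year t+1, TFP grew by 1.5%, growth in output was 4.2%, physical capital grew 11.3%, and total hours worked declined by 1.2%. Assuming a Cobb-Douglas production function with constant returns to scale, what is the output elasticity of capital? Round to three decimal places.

gY = gA + α·gK + (1−α)·gL, so gY − gA − gL = α(gK − gL).
4.2 − 1.5 + 1.2 = α × (11.3 − (-1.2)).
3.9 = 12.5 α, so α = 0.312.

α = 0.312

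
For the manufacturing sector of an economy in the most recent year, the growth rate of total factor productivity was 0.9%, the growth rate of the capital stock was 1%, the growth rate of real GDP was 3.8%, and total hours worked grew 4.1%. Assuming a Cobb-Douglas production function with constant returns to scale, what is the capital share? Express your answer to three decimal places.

gY = gA + α·gK + (1−α)·gL, so gY − gA − gL = α(gK − gL).
3.8 − 0.9 − 4.1 = α × (1 − 4.1).
-1.2 = -3.1 α, so α = 0.3871.

The capital share is 0.387.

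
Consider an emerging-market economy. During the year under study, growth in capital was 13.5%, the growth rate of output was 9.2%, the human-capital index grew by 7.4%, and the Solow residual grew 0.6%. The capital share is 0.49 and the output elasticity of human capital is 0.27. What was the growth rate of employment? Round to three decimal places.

-0.054%

Labor's share = 1 − 0.49 − 0.27 = 0.24.
gY = gA + 0.49×13.5 + 0.27×7.4 + 0.24×g.
0.24×g = 9.2 − 0.6 − 8.613 = -0.013.
g = -0.013 / 0.24 = -0.05417%.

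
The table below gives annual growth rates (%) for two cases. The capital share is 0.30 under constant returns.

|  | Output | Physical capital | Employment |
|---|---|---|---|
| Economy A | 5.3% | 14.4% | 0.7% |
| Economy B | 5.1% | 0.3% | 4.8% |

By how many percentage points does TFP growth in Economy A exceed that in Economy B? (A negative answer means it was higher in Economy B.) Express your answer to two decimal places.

-1.16 percentage points

Labor's share = 1 − 0.3 = 0.7.
Economy A: TFP = 5.3 − 4.32 − 0.49 = 0.49%.
Economy B: TFP = 5.1 − 0.09 − 3.36 = 1.65%.
Difference = 0.49 − (1.65) = -1.16 pp.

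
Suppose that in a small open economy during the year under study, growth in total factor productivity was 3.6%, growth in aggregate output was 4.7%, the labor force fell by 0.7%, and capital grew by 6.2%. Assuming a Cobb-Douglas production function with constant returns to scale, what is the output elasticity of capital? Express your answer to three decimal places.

0.261

gY = gA + α·gK + (1−α)·gL, so gY − gA − gL = α(gK − gL).
4.7 − 3.6 + 0.7 = α × (6.2 − (-0.7)).
1.8 = 6.9 α, so α = 0.26087.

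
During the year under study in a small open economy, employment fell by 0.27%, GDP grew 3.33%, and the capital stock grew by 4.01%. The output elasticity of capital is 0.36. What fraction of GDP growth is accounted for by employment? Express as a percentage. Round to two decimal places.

Labor's share = 1 − 0.36 = 0.64.
Employment contributed 0.64 × (-0.27) = -0.1728 pp.
Share of growth = -0.1728 / 3.33 × 100 = -5.1892%.

-5.19%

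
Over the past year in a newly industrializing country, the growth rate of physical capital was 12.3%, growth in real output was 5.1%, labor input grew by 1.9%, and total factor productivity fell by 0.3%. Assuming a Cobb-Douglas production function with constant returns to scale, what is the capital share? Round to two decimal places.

gY = gA + α·gK + (1−α)·gL, so gY − gA − gL = α(gK − gL).
5.1 + 0.3 − 1.9 = α × (12.3 − 1.9).
3.5 = 10.4 α, so α = 0.3365.

α = 0.34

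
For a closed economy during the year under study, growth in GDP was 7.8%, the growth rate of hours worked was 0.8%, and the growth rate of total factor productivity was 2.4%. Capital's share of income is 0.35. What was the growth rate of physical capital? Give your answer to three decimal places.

Physical capital growth was 13.943%.

Labor's share = 1 − 0.35 = 0.65.
gY = gA + 0.65×0.8 + 0.35×g.
0.35×g = 7.8 − 2.4 − 0.52 = 4.88.
g = 4.88 / 0.35 = 13.94286%.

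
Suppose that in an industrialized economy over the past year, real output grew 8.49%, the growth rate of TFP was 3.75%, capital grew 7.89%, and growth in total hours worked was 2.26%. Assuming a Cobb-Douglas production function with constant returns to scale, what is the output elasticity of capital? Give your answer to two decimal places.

α = 0.44

gY = gA + α·gK + (1−α)·gL, so gY − gA − gL = α(gK − gL).
8.49 − 3.75 − 2.26 = α × (7.89 − 2.26).
2.48 = 5.63 α, so α = 0.4405.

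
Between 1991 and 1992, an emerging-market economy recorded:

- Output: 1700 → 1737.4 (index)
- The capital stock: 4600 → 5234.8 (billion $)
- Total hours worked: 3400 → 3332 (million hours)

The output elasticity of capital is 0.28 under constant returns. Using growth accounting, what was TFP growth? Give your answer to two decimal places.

-0.22%

Output growth = (1737.4 − 1700) / 1700 = 2.2%.
The capital stock growth = (5234.8 − 4600) / 4600 = 13.8%.
Total hours worked growth = (3332 − 3400) / 3400 = -2%.
Labor's share = 1 − 0.28 = 0.72.
The capital stock: 0.28 × 13.8 = 3.864 pp.
Total hours worked: 0.72 × (-2) = -1.44 pp.
TFP growth = 2.2 − 2.424 = -0.224%.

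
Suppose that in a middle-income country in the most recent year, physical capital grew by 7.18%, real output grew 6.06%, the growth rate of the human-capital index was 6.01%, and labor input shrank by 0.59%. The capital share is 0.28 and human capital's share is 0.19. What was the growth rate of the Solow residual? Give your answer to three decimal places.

Labor's share = 1 − 0.28 − 0.19 = 0.53.
Physical capital: 0.28 × 7.18 = 2.0104 pp.
The human-capital index: 0.19 × 6.01 = 1.1419 pp.
Labor input: 0.53 × (-0.59) = -0.3127 pp.
TFP growth = 6.06 − 2.8396 = 3.2204%.

3.220%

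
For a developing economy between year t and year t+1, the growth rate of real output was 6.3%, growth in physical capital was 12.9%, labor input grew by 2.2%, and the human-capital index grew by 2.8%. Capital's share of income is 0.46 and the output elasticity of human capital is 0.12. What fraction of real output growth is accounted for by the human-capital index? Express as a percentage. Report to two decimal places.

The human-capital index accounted for 5.33% of growth.

The human-capital index contributed 0.12 × 2.8 = 0.336 pp.
Share of growth = 0.336 / 6.3 × 100 = 5.3333%.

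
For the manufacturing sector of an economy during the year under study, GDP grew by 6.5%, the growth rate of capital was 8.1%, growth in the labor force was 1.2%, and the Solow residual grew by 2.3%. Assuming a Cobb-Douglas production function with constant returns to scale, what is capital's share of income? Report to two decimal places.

α = 0.43

gY = gA + α·gK + (1−α)·gL, so gY − gA − gL = α(gK − gL).
6.5 − 2.3 − 1.2 = α × (8.1 − 1.2).
3 = 6.9 α, so α = 0.4348.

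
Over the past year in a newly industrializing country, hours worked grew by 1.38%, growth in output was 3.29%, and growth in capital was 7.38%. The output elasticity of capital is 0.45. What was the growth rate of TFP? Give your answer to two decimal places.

Labor's share = 1 − 0.45 = 0.55.
Capital: 0.45 × 7.38 = 3.321 pp.
Hours worked: 0.55 × 1.38 = 0.759 pp.
TFP growth = 3.29 − 4.08 = -0.79%.

-0.79%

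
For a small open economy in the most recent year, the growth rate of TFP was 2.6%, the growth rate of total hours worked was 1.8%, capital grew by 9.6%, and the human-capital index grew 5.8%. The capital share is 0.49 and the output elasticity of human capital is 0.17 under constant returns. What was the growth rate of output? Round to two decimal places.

8.90%

Labor's share = 1 − 0.49 − 0.17 = 0.34.
Capital: 0.49 × 9.6 = 4.704 pp.
The human-capital index: 0.17 × 5.8 = 0.986 pp.
Total hours worked: 0.34 × 1.8 = 0.612 pp.
Output growth = 2.6 + 6.302 = 8.902%.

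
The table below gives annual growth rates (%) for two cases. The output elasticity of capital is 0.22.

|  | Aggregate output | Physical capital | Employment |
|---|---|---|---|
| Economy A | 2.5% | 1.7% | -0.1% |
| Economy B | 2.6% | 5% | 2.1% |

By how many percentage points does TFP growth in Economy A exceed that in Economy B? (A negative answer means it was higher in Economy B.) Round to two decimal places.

Labor's share = 1 − 0.22 = 0.78.
Economy A: TFP = 2.5 − 0.374 + 0.078 = 2.204%.
Economy B: TFP = 2.6 − 1.1 − 1.638 = -0.138%.
Difference = 2.204 − (-0.138) = 2.342 pp.

2.34 percentage points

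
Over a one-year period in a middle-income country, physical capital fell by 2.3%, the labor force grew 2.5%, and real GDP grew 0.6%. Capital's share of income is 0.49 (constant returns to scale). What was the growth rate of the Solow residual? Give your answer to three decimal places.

Labor's share = 1 − 0.49 = 0.51.
Physical capital: 0.49 × (-2.3) = -1.127 pp.
The labor force: 0.51 × 2.5 = 1.275 pp.
TFP growth = 0.6 − 0.148 = 0.452%.

The Solow residual growth was 0.452%.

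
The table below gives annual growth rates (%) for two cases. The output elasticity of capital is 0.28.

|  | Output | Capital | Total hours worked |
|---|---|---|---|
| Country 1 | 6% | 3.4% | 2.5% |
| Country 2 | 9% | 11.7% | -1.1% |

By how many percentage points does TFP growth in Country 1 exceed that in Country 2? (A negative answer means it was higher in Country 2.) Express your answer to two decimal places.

Labor's share = 1 − 0.28 = 0.72.
Country 1: TFP = 6 − 0.952 − 1.8 = 3.248%.
Country 2: TFP = 9 − 3.276 + 0.792 = 6.516%.
Difference = 3.248 − (6.516) = -3.268 pp.

-3.27 percentage points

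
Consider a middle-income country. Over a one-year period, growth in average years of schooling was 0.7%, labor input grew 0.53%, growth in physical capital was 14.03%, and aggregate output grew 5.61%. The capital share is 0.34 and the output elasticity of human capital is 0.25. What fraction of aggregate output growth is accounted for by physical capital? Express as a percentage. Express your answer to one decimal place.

Physical capital contributed 0.34 × 14.03 = 4.7702 pp.
Share of growth = 4.7702 / 5.61 × 100 = 85.03%.

85.0%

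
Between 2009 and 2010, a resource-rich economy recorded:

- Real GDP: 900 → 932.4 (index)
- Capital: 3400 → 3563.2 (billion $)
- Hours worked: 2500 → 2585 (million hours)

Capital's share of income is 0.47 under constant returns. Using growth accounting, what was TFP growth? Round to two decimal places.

Real GDP growth = (932.4 − 900) / 900 = 3.6%.
Capital growth = (3563.2 − 3400) / 3400 = 4.8%.
Hours worked growth = (2585 − 2500) / 2500 = 3.4%.
Labor's share = 1 − 0.47 = 0.53.
Capital: 0.47 × 4.8 = 2.256 pp.
Hours worked: 0.53 × 3.4 = 1.802 pp.
TFP growth = 3.6 − 4.058 = -0.458%.

-0.46%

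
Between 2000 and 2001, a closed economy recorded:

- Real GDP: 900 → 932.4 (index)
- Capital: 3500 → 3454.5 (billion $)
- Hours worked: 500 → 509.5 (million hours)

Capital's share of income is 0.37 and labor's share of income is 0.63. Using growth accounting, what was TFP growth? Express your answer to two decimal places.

2.88%

Real GDP growth = (932.4 − 900) / 900 = 3.6%.
Capital growth = (3454.5 − 3500) / 3500 = -1.3%.
Hours worked growth = (509.5 − 500) / 500 = 1.9%.
Labor's share = 1 − 0.37 = 0.63.
Capital: 0.37 × (-1.3) = -0.481 pp.
Hours worked: 0.63 × 1.9 = 1.197 pp.
TFP growth = 3.6 − 0.716 = 2.884%.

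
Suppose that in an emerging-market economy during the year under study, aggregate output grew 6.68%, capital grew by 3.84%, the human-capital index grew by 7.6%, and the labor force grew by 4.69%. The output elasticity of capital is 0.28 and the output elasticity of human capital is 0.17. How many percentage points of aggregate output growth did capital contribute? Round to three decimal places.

1.075

Contribution = share × growth = 0.28 × 3.84 = 1.0752 pp.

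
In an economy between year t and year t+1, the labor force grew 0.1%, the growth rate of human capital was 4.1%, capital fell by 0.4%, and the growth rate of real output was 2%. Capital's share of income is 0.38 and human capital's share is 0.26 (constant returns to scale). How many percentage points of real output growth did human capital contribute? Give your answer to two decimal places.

Contribution = share × growth = 0.26 × 4.1 = 1.066 pp.

1.07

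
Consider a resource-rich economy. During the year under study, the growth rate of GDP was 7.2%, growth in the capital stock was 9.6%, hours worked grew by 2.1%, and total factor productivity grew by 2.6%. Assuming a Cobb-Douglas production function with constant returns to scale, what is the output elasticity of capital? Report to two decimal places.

gY = gA + α·gK + (1−α)·gL, so gY − gA − gL = α(gK − gL).
7.2 − 2.6 − 2.1 = α × (9.6 − 2.1).
2.5 = 7.5 α, so α = 0.3333.

0.33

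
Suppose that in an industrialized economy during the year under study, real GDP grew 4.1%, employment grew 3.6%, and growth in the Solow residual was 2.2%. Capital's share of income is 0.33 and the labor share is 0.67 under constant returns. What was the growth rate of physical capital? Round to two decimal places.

-1.55%

Labor's share = 1 − 0.33 = 0.67.
gY = gA + 0.67×3.6 + 0.33×g.
0.33×g = 4.1 − 2.2 − 2.412 = -0.512.
g = -0.512 / 0.33 = -1.5515%.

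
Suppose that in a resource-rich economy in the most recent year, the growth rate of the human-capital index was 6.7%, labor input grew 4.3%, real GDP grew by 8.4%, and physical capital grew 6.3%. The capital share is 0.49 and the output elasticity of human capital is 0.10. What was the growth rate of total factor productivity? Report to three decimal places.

Labor's share = 1 − 0.49 − 0.1 = 0.41.
Physical capital: 0.49 × 6.3 = 3.087 pp.
The human-capital index: 0.1 × 6.7 = 0.67 pp.
Labor input: 0.41 × 4.3 = 1.763 pp.
TFP growth = 8.4 − 5.52 = 2.88%.

Total factor productivity grew 2.880%.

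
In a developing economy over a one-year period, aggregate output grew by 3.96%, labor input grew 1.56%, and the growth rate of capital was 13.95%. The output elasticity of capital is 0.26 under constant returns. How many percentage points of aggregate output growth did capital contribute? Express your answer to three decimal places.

Contribution = share × growth = 0.26 × 13.95 = 3.627 pp.

3.627 pp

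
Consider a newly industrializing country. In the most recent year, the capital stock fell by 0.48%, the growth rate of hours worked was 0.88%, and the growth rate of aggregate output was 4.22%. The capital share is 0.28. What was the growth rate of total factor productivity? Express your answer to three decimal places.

3.721%

Labor's share = 1 − 0.28 = 0.72.
The capital stock: 0.28 × (-0.48) = -0.1344 pp.
Hours worked: 0.72 × 0.88 = 0.6336 pp.
TFP growth = 4.22 − 0.4992 = 3.7208%.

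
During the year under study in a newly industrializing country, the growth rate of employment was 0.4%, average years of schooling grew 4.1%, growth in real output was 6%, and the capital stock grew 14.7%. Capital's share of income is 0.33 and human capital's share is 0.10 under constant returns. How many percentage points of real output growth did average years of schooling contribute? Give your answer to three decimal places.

Contribution = share × growth = 0.1 × 4.1 = 0.41 pp.

0.410 percentage points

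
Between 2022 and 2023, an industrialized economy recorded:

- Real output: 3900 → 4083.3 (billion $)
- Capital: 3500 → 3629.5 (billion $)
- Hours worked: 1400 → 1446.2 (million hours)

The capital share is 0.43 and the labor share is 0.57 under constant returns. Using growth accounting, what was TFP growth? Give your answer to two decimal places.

Real output growth = (4083.3 − 3900) / 3900 = 4.7%.
Capital growth = (3629.5 − 3500) / 3500 = 3.7%.
Hours worked growth = (1446.2 − 1400) / 1400 = 3.3%.
Labor's share = 1 − 0.43 = 0.57.
Capital: 0.43 × 3.7 = 1.591 pp.
Hours worked: 0.57 × 3.3 = 1.881 pp.
TFP growth = 4.7 − 3.472 = 1.228%.

TFP grew 1.23%.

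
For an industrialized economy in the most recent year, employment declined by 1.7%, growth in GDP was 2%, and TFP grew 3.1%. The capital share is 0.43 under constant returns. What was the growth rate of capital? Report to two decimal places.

-0.30%

Labor's share = 1 − 0.43 = 0.57.
gY = gA + 0.57×(-1.7) + 0.43×g.
0.43×g = 2 − 3.1 + 0.969 = -0.131.
g = -0.131 / 0.43 = -0.3047%.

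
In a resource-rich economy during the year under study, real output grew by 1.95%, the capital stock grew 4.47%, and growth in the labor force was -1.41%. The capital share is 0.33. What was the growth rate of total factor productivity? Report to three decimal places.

Labor's share = 1 − 0.33 = 0.67.
The capital stock: 0.33 × 4.47 = 1.4751 pp.
The labor force: 0.67 × (-1.41) = -0.9447 pp.
TFP growth = 1.95 − 0.5304 = 1.4196%.

1.420%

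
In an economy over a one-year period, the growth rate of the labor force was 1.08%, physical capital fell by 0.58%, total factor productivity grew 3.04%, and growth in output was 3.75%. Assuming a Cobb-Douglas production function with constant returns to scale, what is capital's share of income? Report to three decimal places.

gY = gA + α·gK + (1−α)·gL, so gY − gA − gL = α(gK − gL).
3.75 − 3.04 − 1.08 = α × (-0.58 − 1.08).
-0.37 = -1.66 α, so α = 0.22289.

0.223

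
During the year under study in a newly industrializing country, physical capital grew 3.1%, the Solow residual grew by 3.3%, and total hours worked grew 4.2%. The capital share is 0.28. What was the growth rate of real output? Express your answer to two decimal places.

Labor's share = 1 − 0.28 = 0.72.
Physical capital: 0.28 × 3.1 = 0.868 pp.
Total hours worked: 0.72 × 4.2 = 3.024 pp.
Output growth = 3.3 + 3.892 = 7.192%.

Real output grew 7.19%.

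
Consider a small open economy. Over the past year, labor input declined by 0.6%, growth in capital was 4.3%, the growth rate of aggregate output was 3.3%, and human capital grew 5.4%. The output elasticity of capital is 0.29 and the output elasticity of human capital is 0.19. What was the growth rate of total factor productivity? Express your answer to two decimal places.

1.34%

Labor's share = 1 − 0.29 − 0.19 = 0.52.
Capital: 0.29 × 4.3 = 1.247 pp.
Human capital: 0.19 × 5.4 = 1.026 pp.
Labor input: 0.52 × (-0.6) = -0.312 pp.
TFP growth = 3.3 − 1.961 = 1.339%.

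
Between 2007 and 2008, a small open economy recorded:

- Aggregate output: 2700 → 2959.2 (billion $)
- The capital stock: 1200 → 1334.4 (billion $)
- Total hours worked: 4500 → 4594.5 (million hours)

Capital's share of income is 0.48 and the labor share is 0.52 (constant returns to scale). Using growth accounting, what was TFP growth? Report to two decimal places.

Aggregate output growth = (2959.2 − 2700) / 2700 = 9.6%.
The capital stock growth = (1334.4 − 1200) / 1200 = 11.2%.
Total hours worked growth = (4594.5 − 4500) / 4500 = 2.1%.
Labor's share = 1 − 0.48 = 0.52.
The capital stock: 0.48 × 11.2 = 5.376 pp.
Total hours worked: 0.52 × 2.1 = 1.092 pp.
TFP growth = 9.6 − 6.468 = 3.132%.

TFP growth was 3.13%.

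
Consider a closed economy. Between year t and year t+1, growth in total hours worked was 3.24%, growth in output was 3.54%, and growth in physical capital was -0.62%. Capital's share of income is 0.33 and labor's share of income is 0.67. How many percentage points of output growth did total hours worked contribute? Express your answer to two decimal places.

2.17

Labor's share = 1 − 0.33 = 0.67.
Contribution = share × growth = 0.67 × 3.24 = 2.1708 pp.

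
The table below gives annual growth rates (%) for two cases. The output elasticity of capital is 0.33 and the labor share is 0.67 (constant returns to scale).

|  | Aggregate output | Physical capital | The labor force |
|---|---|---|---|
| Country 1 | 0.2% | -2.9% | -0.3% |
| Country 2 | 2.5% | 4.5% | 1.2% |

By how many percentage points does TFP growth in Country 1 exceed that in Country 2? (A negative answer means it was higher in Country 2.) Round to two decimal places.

1.15 percentage points

Labor's share = 1 − 0.33 = 0.67.
Country 1: TFP = 0.2 + 0.957 + 0.201 = 1.358%.
Country 2: TFP = 2.5 − 1.485 − 0.804 = 0.211%.
Difference = 1.358 − (0.211) = 1.147 pp.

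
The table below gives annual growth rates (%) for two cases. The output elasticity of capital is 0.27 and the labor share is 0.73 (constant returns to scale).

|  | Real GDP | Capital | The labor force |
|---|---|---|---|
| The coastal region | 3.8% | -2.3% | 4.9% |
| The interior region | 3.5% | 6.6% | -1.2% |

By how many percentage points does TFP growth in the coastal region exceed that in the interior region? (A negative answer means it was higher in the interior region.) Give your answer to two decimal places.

Labor's share = 1 − 0.27 = 0.73.
The coastal region: TFP = 3.8 + 0.621 − 3.577 = 0.844%.
The interior region: TFP = 3.5 − 1.782 + 0.876 = 2.594%.
Difference = 0.844 − (2.594) = -1.75 pp.

-1.75 percentage points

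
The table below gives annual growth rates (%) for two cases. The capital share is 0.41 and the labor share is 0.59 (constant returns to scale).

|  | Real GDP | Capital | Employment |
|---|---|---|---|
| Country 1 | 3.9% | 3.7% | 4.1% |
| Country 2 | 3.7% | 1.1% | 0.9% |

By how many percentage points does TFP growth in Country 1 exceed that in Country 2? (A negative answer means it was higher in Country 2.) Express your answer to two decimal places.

-2.75 percentage points

Labor's share = 1 − 0.41 = 0.59.
Country 1: TFP = 3.9 − 1.517 − 2.419 = -0.036%.
Country 2: TFP = 3.7 − 0.451 − 0.531 = 2.718%.
Difference = -0.036 − (2.718) = -2.754 pp.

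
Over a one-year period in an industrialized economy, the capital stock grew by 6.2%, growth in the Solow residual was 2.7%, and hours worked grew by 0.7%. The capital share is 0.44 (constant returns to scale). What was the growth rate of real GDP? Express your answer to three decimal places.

Labor's share = 1 − 0.44 = 0.56.
The capital stock: 0.44 × 6.2 = 2.728 pp.
Hours worked: 0.56 × 0.7 = 0.392 pp.
Output growth = 2.7 + 3.12 = 5.82%.

Real GDP grew 5.820%.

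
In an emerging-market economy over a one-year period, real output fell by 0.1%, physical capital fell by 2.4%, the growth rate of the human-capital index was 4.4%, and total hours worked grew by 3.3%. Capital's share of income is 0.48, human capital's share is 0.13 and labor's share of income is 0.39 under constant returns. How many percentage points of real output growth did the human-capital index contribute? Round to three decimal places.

0.572

Contribution = share × growth = 0.13 × 4.4 = 0.572 pp.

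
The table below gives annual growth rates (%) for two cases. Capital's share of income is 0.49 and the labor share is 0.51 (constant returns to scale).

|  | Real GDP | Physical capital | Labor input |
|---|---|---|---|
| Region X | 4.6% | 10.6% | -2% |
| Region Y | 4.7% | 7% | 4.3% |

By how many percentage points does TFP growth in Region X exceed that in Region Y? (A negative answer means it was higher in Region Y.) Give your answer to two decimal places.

1.35 percentage points

Labor's share = 1 − 0.49 = 0.51.
Region X: TFP = 4.6 − 5.194 + 1.02 = 0.426%.
Region Y: TFP = 4.7 − 3.43 − 2.193 = -0.923%.
Difference = 0.426 − (-0.923) = 1.349 pp.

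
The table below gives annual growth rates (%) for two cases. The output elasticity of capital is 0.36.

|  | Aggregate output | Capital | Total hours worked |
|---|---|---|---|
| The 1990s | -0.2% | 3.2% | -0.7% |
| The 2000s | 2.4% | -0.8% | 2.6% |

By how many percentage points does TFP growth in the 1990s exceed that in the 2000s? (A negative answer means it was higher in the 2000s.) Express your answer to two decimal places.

-1.93 percentage points

Labor's share = 1 − 0.36 = 0.64.
The 1990s: TFP = -0.2 − 1.152 + 0.448 = -0.904%.
The 2000s: TFP = 2.4 + 0.288 − 1.664 = 1.024%.
Difference = -0.904 − (1.024) = -1.928 pp.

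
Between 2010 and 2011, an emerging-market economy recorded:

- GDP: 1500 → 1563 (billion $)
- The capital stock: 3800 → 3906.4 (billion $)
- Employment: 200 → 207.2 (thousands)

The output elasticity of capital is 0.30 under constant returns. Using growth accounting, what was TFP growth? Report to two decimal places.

GDP growth = (1563 − 1500) / 1500 = 4.2%.
The capital stock growth = (3906.4 − 3800) / 3800 = 2.8%.
Employment growth = (207.2 − 200) / 200 = 3.6%.
Labor's share = 1 − 0.3 = 0.7.
The capital stock: 0.3 × 2.8 = 0.84 pp.
Employment: 0.7 × 3.6 = 2.52 pp.
TFP growth = 4.2 − 3.36 = 0.84%.

0.84%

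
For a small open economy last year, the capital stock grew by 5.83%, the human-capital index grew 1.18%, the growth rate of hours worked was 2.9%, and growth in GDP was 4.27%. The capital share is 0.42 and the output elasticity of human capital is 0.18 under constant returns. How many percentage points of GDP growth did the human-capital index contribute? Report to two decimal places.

Contribution = share × growth = 0.18 × 1.18 = 0.2124 pp.

0.21 percentage points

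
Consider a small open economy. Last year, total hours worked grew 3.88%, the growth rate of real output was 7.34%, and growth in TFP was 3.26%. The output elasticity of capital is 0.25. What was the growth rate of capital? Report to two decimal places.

Labor's share = 1 − 0.25 = 0.75.
gY = gA + 0.75×3.88 + 0.25×g.
0.25×g = 7.34 − 3.26 − 2.91 = 1.17.
g = 1.17 / 0.25 = 4.68%.

4.68%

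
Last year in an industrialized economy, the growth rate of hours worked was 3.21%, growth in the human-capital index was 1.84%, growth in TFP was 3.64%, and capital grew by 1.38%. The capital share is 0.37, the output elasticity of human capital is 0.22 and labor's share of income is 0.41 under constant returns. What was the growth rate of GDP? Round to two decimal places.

Labor's share = 1 − 0.37 − 0.22 = 0.41.
Capital: 0.37 × 1.38 = 0.5106 pp.
The human-capital index: 0.22 × 1.84 = 0.4048 pp.
Hours worked: 0.41 × 3.21 = 1.3161 pp.
Output growth = 3.64 + 2.2315 = 5.8715%.

5.87%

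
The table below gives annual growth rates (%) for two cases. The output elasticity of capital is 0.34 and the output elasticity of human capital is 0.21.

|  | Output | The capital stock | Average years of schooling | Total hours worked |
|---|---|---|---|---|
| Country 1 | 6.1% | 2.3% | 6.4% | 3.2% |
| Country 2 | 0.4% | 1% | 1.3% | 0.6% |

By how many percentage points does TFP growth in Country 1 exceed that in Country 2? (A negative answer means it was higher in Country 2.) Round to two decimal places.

3.02 percentage points

Labor's share = 1 − 0.34 − 0.21 = 0.45.
Country 1: TFP = 6.1 − 0.782 − 1.344 − 1.44 = 2.534%.
Country 2: TFP = 0.4 − 0.34 − 0.273 − 0.27 = -0.483%.
Difference = 2.534 − (-0.483) = 3.017 pp.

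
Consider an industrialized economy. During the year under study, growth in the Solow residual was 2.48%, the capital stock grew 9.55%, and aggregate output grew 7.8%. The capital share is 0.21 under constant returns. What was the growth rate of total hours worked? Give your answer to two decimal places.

4.20%

Labor's share = 1 − 0.21 = 0.79.
gY = gA + 0.21×9.55 + 0.79×g.
0.79×g = 7.8 − 2.48 − 2.0055 = 3.3145.
g = 3.3145 / 0.79 = 4.1956%.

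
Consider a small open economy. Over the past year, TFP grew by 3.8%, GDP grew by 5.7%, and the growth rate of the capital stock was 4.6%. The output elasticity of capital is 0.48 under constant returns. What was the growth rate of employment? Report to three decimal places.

Labor's share = 1 − 0.48 = 0.52.
gY = gA + 0.48×4.6 + 0.52×g.
0.52×g = 5.7 − 3.8 − 2.208 = -0.308.
g = -0.308 / 0.52 = -0.59231%.

-0.592%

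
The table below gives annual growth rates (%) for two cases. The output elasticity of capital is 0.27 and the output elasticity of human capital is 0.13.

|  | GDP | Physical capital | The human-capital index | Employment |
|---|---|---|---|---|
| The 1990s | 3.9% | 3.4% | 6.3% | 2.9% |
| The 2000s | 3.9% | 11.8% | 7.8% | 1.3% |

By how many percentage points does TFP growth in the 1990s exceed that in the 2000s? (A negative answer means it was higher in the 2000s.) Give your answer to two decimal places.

Labor's share = 1 − 0.27 − 0.13 = 0.6.
The 1990s: TFP = 3.9 − 0.918 − 0.819 − 1.74 = 0.423%.
The 2000s: TFP = 3.9 − 3.186 − 1.014 − 0.78 = -1.08%.
Difference = 0.423 − (-1.08) = 1.503 pp.

1.50 percentage points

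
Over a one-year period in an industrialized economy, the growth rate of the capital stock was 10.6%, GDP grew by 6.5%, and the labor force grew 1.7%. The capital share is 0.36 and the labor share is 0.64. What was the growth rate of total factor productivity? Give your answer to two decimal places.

Labor's share = 1 − 0.36 = 0.64.
The capital stock: 0.36 × 10.6 = 3.816 pp.
The labor force: 0.64 × 1.7 = 1.088 pp.
TFP growth = 6.5 − 4.904 = 1.596%.

1.60%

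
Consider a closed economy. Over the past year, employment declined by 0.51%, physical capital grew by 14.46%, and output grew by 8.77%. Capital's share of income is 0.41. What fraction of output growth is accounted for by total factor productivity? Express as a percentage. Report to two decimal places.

Total factor productivity accounted for 35.83% of growth.

Labor's share = 1 − 0.41 = 0.59.
Physical capital: 0.41 × 14.46 = 5.9286 pp.
Employment: 0.59 × (-0.51) = -0.3009 pp.
TFP growth = 8.77 − 5.6277 = 3.1423%.
TFP share of growth = 3.1423 / 8.77 × 100 = 35.8301%.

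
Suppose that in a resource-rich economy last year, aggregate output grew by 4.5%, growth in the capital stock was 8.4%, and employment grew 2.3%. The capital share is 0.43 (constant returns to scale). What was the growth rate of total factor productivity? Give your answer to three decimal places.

Labor's share = 1 − 0.43 = 0.57.
The capital stock: 0.43 × 8.4 = 3.612 pp.
Employment: 0.57 × 2.3 = 1.311 pp.
TFP growth = 4.5 − 4.923 = -0.423%.

-0.423%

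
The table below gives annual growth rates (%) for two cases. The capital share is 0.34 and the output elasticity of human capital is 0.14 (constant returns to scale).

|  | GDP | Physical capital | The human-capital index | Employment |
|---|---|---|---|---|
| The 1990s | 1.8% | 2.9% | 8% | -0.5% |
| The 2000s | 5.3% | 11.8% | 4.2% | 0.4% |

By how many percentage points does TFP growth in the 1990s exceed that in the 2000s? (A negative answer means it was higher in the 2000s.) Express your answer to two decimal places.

Labor's share = 1 − 0.34 − 0.14 = 0.52.
The 1990s: TFP = 1.8 − 0.986 − 1.12 + 0.26 = -0.046%.
The 2000s: TFP = 5.3 − 4.012 − 0.588 − 0.208 = 0.492%.
Difference = -0.046 − (0.492) = -0.538 pp.

-0.54 percentage points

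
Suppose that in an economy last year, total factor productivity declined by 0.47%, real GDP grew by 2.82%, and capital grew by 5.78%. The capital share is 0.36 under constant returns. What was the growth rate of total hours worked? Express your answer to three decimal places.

Labor's share = 1 − 0.36 = 0.64.
gY = gA + 0.36×5.78 + 0.64×g.
0.64×g = 2.82 + 0.47 − 2.0808 = 1.2092.
g = 1.2092 / 0.64 = 1.88938%.

Total hours worked grew 1.889%.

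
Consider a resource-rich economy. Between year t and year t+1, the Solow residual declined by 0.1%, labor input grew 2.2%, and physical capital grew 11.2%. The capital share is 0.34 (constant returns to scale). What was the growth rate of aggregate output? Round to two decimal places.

Labor's share = 1 − 0.34 = 0.66.
Physical capital: 0.34 × 11.2 = 3.808 pp.
Labor input: 0.66 × 2.2 = 1.452 pp.
Output growth = -0.1 + 5.26 = 5.16%.

5.16%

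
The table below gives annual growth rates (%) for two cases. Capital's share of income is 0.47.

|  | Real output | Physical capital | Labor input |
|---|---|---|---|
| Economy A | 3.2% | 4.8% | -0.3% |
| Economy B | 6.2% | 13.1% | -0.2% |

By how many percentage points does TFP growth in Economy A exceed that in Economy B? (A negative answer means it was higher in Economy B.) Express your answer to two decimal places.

Labor's share = 1 − 0.47 = 0.53.
Economy A: TFP = 3.2 − 2.256 + 0.159 = 1.103%.
Economy B: TFP = 6.2 − 6.157 + 0.106 = 0.149%.
Difference = 1.103 − (0.149) = 0.954 pp.

0.95 percentage points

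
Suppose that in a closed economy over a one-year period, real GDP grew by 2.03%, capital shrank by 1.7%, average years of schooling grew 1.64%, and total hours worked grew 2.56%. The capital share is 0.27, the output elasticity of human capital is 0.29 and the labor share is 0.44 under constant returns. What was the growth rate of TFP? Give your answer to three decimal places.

Labor's share = 1 − 0.27 − 0.29 = 0.44.
Capital: 0.27 × (-1.7) = -0.459 pp.
Average years of schooling: 0.29 × 1.64 = 0.4756 pp.
Total hours worked: 0.44 × 2.56 = 1.1264 pp.
TFP growth = 2.03 − 1.143 = 0.887%.

0.887%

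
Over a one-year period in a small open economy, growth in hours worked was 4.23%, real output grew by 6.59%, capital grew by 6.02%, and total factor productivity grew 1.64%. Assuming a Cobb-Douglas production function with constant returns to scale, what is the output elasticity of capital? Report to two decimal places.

α = 0.40

gY = gA + α·gK + (1−α)·gL, so gY − gA − gL = α(gK − gL).
6.59 − 1.64 − 4.23 = α × (6.02 − 4.23).
0.72 = 1.79 α, so α = 0.4022.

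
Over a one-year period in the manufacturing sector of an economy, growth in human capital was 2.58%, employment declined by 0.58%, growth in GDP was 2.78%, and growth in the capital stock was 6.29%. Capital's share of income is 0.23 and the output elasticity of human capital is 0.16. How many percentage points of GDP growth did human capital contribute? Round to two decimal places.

0.41 percentage points

Contribution = share × growth = 0.16 × 2.58 = 0.4128 pp.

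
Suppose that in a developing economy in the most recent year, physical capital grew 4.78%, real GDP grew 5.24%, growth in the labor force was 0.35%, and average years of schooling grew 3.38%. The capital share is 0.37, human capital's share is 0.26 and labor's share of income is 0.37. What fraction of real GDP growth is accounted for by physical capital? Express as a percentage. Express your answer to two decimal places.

33.75%

Physical capital contributed 0.37 × 4.78 = 1.7686 pp.
Share of growth = 1.7686 / 5.24 × 100 = 33.7519%.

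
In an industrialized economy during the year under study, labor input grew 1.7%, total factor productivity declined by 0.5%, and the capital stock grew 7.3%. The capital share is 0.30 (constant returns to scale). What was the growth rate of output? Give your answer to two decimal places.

2.88%

Labor's share = 1 − 0.3 = 0.7.
The capital stock: 0.3 × 7.3 = 2.19 pp.
Labor input: 0.7 × 1.7 = 1.19 pp.
Output growth = -0.5 + 3.38 = 2.88%.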